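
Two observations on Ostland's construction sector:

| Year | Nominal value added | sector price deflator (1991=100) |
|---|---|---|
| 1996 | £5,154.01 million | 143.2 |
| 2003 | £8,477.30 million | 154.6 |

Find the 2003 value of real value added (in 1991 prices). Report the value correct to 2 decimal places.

Real value added = Nominal / (sector price deflator/100) = 8477.30 / 1.546 = 5483.38.

£5,483.38 million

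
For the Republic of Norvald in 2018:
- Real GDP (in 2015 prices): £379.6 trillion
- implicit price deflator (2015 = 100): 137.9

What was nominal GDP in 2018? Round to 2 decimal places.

Nominal GDP = Real × (implicit price deflator/100) = 379.6 × 1.379 = 523.47.

£523.47 trillion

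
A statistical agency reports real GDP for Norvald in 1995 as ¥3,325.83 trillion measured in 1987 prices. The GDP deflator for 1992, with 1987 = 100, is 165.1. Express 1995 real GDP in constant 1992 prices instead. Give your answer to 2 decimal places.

¥5,490.95 trillion

Real GDP in 1992 prices = Real GDP in 1987 prices × (P_1992/P_1987) = 3325.83 × 1.651 = 5490.95.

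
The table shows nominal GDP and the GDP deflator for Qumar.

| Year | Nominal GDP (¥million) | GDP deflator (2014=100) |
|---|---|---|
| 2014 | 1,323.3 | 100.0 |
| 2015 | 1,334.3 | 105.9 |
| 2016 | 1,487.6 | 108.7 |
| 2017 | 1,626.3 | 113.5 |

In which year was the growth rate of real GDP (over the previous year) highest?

2015: real = 1334.3/1.059 = 1259.96; growth vs 2014 (1323.30) = -4.79%.
2016: real = 1487.6/1.087 = 1368.54; growth vs 2015 (1259.96) = 8.62%.
2017: real = 1626.3/1.135 = 1432.86; growth vs 2016 (1368.54) = 4.70%.

2016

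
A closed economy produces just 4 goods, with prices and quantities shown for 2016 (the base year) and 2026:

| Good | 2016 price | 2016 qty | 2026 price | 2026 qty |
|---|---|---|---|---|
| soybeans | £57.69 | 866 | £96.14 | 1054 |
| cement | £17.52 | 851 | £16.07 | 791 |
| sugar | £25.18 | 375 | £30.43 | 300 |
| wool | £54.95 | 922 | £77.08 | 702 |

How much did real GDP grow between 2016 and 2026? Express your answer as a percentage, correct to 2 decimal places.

Real GDP 2016 = Nominal GDP 2016 = 57.69·866 + 17.52·851 + 25.18·375 + 54.95·922 = 124975.46.
Real GDP 2026 (at 2016 prices) = 57.69·1054 + 17.52·791 + 25.18·300 + 54.95·702 = 120792.48.
Real growth = 120792.48/124975.46 − 1 = -0.0335.

-3.35%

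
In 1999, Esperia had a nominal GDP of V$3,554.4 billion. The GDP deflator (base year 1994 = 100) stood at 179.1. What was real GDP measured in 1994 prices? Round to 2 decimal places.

V$1,984.59 billion

Real GDP = Nominal / (GDP deflator/100) = 3554.4 / 1.791 = 1984.59.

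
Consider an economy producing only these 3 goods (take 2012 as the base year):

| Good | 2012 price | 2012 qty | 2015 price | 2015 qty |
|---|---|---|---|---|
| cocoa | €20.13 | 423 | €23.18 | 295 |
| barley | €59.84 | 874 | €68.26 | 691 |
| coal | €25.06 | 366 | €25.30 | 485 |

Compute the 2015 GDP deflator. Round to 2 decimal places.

111.50

Nominal GDP 2015 = 23.18·295 + 68.26·691 + 25.30·485 = 66276.26.
Real GDP 2015 (at 2012 prices) = 20.13·295 + 59.84·691 + 25.06·485 = 59441.89.
Deflator = Nominal/Real × 100 = 66276.26/59441.89 × 100 = 111.498.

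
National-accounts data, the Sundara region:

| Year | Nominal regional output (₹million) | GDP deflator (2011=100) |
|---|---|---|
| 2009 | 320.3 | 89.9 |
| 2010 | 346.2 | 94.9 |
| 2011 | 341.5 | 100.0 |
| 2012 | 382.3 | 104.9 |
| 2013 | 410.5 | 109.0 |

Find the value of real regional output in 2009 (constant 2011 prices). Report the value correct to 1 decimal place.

₹356.3 million

Real regional output 2009 = 320.3 / 0.899 = 356.28.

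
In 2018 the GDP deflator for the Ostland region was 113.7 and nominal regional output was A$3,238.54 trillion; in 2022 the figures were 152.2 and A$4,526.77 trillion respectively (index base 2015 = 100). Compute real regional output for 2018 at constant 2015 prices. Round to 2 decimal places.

A$2,848.32 trillion

Real regional output = Nominal / (GDP deflator/100) = 3238.54 / 1.137 = 2848.32.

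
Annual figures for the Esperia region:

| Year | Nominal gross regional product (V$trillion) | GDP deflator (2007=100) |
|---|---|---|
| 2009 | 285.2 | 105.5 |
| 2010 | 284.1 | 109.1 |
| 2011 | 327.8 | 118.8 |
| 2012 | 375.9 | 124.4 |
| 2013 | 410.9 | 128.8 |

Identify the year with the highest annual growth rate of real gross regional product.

2012

2010: real = 284.1/1.091 = 260.40; growth vs 2009 (270.33) = -3.67%.
2011: real = 327.8/1.188 = 275.93; growth vs 2010 (260.40) = 5.96%.
2012: real = 375.9/1.244 = 302.17; growth vs 2011 (275.93) = 9.51%.
2013: real = 410.9/1.288 = 319.02; growth vs 2012 (302.17) = 5.58%.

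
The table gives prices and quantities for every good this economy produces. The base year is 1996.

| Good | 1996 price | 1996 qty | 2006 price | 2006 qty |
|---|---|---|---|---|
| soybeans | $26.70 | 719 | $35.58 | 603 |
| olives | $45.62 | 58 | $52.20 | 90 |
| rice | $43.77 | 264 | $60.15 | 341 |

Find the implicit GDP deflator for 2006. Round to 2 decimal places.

132.83

Nominal GDP 2006 = 35.58·603 + 52.20·90 + 60.15·341 = 46663.89.
Real GDP 2006 (at 1996 prices) = 26.70·603 + 45.62·90 + 43.77·341 = 35131.47.
Deflator = Nominal/Real × 100 = 46663.89/35131.47 × 100 = 132.826.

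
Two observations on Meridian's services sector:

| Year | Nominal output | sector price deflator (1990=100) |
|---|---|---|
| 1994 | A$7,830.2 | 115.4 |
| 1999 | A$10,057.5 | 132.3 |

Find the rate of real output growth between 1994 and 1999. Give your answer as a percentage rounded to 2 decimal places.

12.04%

Deflate each year: 1994 → 7830.2/1.154 = 6785.27; 1999 → 10057.5/1.323 = 7602.04.
So real output changed by 7602.04/6785.27 − 1 = 0.1204, i.e. 12.04%.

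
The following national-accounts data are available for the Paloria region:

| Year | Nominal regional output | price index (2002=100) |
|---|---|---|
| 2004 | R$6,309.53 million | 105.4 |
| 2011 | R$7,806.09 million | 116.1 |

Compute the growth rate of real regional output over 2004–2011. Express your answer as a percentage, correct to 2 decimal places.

Real regional output 2004 = 6309.53 / 1.054 = 5986.27.
Real regional output 2011 = 7806.09 / 1.161 = 6723.59.
Real growth = 6723.59 / 5986.27 − 1 = 0.1232.

12.32%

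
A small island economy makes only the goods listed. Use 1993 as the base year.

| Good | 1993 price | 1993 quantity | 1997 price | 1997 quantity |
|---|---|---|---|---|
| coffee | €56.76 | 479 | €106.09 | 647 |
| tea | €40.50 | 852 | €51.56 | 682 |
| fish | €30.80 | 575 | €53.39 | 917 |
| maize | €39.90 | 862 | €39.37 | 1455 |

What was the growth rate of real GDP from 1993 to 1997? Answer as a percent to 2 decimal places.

32.38%

Real GDP 1993 = Nominal GDP 1993 = 56.76·479 + 40.50·852 + 30.80·575 + 39.90·862 = 113797.84.
Real GDP 1997 (at 1993 prices) = 56.76·647 + 40.50·682 + 30.80·917 + 39.90·1455 = 150642.82.
Real growth = 150642.82/113797.84 − 1 = 0.3238.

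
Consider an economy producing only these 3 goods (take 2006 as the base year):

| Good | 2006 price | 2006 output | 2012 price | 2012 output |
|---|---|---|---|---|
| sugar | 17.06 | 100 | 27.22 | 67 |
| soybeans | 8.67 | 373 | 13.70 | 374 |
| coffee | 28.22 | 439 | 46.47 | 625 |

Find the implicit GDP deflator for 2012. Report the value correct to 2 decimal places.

163.43

Nominal GDP 2012 = 27.22·67 + 13.70·374 + 46.47·625 = 35991.29.
Real GDP 2012 (at 2006 prices) = 17.06·67 + 8.67·374 + 28.22·625 = 22023.10.
Deflator = Nominal/Real × 100 = 35991.29/22023.10 × 100 = 163.425.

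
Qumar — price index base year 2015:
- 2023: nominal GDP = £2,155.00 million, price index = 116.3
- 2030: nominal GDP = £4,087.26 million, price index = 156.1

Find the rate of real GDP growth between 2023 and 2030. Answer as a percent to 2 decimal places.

Real GDP 2023 = 2155.00 / 1.163 = 1852.97.
Real GDP 2030 = 4087.26 / 1.561 = 2618.36.
Real growth = 2618.36 / 1852.97 − 1 = 0.4131.

41.31%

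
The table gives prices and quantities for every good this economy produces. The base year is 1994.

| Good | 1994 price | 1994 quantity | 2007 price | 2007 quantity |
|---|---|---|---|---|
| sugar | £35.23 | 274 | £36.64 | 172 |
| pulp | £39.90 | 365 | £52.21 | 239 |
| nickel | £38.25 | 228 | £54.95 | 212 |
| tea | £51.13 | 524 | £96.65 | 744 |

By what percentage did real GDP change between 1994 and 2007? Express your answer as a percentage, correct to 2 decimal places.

3.37%

Real GDP 1994 = Nominal GDP 1994 = 35.23·274 + 39.90·365 + 38.25·228 + 51.13·524 = 59729.64.
Real GDP 2007 (at 1994 prices) = 35.23·172 + 39.90·239 + 38.25·212 + 51.13·744 = 61745.38.
Real growth = 61745.38/59729.64 − 1 = 0.0337.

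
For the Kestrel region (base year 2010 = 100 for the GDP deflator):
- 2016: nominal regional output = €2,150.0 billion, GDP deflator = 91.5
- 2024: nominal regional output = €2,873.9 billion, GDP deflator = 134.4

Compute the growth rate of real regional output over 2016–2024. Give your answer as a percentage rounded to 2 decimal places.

Real regional output 2016 = 2150.0 / 0.915 = 2349.73.
Real regional output 2024 = 2873.9 / 1.344 = 2138.32.
Real growth = 2138.32 / 2349.73 − 1 = -0.0900.

-9.00%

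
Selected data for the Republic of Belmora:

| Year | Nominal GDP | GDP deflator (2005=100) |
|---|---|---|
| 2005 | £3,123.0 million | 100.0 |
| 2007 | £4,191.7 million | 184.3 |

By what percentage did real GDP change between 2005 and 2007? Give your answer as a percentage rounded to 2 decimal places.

Deflate each year: 2005 → 3123.0/1.000 = 3123.00; 2007 → 4191.7/1.843 = 2274.39.
So real GDP changed by 2274.39/3123.00 − 1 = -0.2717, i.e. -27.17%.

-27.17%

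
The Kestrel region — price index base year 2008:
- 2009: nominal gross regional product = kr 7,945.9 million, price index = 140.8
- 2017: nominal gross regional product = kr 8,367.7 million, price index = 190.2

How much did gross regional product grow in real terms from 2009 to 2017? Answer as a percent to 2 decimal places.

-22.04%

Real gross regional product 2009 = 7945.9 / 1.408 = 5643.39.
Real gross regional product 2017 = 8367.7 / 1.902 = 4399.42.
Real growth = 4399.42 / 5643.39 − 1 = -0.2204.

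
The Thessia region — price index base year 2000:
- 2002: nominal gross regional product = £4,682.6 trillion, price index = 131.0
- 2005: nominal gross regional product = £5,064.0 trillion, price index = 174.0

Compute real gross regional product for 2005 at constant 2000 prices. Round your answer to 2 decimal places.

£2,910.34 trillion

Real gross regional product = Nominal / (price index/100) = 5064.0 / 1.740 = 2910.34.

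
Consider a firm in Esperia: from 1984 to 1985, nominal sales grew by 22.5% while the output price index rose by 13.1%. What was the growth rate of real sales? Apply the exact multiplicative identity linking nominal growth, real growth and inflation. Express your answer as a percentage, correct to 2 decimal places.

8.31%

(1 + g_nom) = (1 + g_real)(1 + π), so g_real = 1.2250 / 1.1310 − 1 = 0.08311.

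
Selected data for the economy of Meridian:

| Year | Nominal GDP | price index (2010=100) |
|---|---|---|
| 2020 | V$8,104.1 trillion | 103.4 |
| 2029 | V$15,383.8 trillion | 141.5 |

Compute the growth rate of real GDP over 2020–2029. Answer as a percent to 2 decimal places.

38.71%

Real GDP 2020 = 8104.1 / 1.034 = 7837.62.
Real GDP 2029 = 15383.8 / 1.415 = 10871.94.
Real growth = 10871.94 / 7837.62 − 1 = 0.3871.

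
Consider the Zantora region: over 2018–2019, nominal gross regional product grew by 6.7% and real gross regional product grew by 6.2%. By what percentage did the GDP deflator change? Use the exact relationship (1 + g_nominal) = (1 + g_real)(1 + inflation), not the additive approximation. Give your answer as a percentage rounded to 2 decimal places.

0.47%

(1 + g_nom) = (1 + g_real)(1 + π), so π = 1.0670 / 1.0620 − 1 = 0.00471.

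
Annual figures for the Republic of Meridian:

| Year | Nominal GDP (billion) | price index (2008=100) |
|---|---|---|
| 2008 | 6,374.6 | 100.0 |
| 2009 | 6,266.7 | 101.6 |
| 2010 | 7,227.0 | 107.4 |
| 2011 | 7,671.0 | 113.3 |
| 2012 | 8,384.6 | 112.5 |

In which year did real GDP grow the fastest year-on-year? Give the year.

2009: real = 6266.7/1.016 = 6168.01; growth vs 2008 (6374.60) = -3.24%.
2010: real = 7227.0/1.074 = 6729.05; growth vs 2009 (6168.01) = 9.10%.
2011: real = 7671.0/1.133 = 6770.52; growth vs 2010 (6729.05) = 0.62%.
2012: real = 8384.6/1.125 = 7452.98; growth vs 2011 (6770.52) = 10.08%.

2012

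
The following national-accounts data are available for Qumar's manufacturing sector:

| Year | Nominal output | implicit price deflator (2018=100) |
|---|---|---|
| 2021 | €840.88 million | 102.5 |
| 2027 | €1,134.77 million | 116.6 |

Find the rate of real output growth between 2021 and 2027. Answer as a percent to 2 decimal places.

Real output 2021 = 840.88 / 1.025 = 820.37.
Real output 2027 = 1134.77 / 1.166 = 973.22.
Real growth = 973.22 / 820.37 − 1 = 0.1863.

18.63%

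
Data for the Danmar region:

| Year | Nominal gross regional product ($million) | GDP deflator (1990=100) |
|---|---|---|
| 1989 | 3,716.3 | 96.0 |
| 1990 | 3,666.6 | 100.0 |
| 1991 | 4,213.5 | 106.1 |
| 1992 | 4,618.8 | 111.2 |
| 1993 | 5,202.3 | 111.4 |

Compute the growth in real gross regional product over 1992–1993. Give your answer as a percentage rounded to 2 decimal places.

Real gross regional product 1992 = 4618.8/1.112 = 4153.60.
Real gross regional product 1993 = 5202.3/1.114 = 4669.93.
Change = 4669.93/4153.60 − 1 = 0.1243.

12.43%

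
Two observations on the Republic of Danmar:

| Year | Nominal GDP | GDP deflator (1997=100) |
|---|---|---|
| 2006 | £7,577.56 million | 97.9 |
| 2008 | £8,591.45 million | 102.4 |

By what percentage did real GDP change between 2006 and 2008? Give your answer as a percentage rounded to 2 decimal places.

8.40%

Real GDP 2006 = 7577.56 / 0.979 = 7740.10.
Real GDP 2008 = 8591.45 / 1.024 = 8390.09.
Real growth = 8390.09 / 7740.10 − 1 = 0.0840.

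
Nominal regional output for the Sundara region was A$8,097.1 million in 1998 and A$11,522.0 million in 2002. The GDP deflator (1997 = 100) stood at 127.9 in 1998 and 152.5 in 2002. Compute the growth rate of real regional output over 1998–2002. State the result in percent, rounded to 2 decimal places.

19.34%

Real regional output 1998 = 8097.1 / 1.279 = 6330.81.
Real regional output 2002 = 11522.0 / 1.525 = 7555.41.
Real growth = 7555.41 / 6330.81 − 1 = 0.1934.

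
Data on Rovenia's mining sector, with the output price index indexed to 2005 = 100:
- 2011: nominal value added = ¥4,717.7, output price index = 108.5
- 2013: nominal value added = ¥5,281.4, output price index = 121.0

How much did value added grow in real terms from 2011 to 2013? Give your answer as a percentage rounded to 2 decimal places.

0.38%

Deflate each year: 2011 → 4717.7/1.085 = 4348.11; 2013 → 5281.4/1.210 = 4364.79.
So real value added changed by 4364.79/4348.11 − 1 = 0.0038, i.e. 0.38%.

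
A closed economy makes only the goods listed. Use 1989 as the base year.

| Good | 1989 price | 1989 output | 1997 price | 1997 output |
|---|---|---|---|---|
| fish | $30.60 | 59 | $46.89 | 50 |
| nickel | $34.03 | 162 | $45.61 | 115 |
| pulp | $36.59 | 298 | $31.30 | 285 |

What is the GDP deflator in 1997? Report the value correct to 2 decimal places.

Nominal GDP 1997 = 46.89·50 + 45.61·115 + 31.30·285 = 16510.15.
Real GDP 1997 (at 1989 prices) = 30.60·50 + 34.03·115 + 36.59·285 = 15871.60.
Deflator = Nominal/Real × 100 = 16510.15/15871.60 × 100 = 104.023.

104.02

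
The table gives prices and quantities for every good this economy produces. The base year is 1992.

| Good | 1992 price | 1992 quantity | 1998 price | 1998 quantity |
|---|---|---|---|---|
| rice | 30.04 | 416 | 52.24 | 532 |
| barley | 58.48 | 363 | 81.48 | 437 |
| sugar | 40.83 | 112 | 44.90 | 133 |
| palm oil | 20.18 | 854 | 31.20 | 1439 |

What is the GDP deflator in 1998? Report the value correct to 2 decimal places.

Nominal GDP 1998 = 52.24·532 + 81.48·437 + 44.90·133 + 31.20·1439 = 114266.94.
Real GDP 1998 (at 1992 prices) = 30.04·532 + 58.48·437 + 40.83·133 + 20.18·1439 = 76006.45.
Deflator = Nominal/Real × 100 = 114266.94/76006.45 × 100 = 150.338.

150.34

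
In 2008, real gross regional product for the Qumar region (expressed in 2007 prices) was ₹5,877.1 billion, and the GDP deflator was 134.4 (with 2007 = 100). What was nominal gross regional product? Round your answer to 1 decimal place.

₹7,898.8 billion

Nominal gross regional product = Real × (GDP deflator/100) = 5877.1 × 1.344 = 7898.82.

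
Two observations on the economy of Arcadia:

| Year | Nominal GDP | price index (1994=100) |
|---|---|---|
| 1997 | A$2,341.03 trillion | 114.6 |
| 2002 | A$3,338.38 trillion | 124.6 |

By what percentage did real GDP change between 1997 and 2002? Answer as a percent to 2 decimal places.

31.16%

Real GDP 1997 = 2341.03 / 1.146 = 2042.78.
Real GDP 2002 = 3338.38 / 1.246 = 2679.28.
Real growth = 2679.28 / 2042.78 − 1 = 0.3116.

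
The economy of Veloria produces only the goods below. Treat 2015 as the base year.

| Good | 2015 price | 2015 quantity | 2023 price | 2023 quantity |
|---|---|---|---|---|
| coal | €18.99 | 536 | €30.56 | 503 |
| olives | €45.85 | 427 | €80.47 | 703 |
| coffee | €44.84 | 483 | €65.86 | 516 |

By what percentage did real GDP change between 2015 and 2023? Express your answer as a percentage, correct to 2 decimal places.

Real GDP 2015 = Nominal GDP 2015 = 18.99·536 + 45.85·427 + 44.84·483 = 51414.31.
Real GDP 2023 (at 2015 prices) = 18.99·503 + 45.85·703 + 44.84·516 = 64921.96.
Real growth = 64921.96/51414.31 − 1 = 0.2627.

26.27%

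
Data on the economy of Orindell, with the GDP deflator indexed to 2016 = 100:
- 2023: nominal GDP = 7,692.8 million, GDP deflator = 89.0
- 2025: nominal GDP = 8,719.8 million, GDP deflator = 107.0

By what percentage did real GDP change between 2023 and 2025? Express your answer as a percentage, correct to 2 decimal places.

Real GDP 2023 = 7692.8 / 0.890 = 8643.60.
Real GDP 2025 = 8719.8 / 1.070 = 8149.35.
Real growth = 8149.35 / 8643.60 − 1 = -0.0572.

-5.72%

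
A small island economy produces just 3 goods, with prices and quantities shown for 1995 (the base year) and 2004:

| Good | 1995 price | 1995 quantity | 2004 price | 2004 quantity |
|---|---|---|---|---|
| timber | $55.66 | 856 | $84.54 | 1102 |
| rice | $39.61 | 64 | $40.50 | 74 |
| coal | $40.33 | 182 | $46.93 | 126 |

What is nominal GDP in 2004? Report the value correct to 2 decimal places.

Nominal GDP 2004 = Σ (p_2004 × q_2004) = 84.54·1102 + 40.50·74 + 46.93·126 = 102073.26.

$102073.26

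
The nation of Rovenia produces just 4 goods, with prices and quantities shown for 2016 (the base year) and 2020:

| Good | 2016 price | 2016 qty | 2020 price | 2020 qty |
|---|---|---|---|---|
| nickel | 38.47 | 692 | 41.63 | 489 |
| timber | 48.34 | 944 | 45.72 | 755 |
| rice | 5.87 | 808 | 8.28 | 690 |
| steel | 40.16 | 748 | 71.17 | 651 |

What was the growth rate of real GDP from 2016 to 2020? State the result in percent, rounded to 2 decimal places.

-20.12%

Real GDP 2016 = Nominal GDP 2016 = 38.47·692 + 48.34·944 + 5.87·808 + 40.16·748 = 107036.84.
Real GDP 2020 (at 2016 prices) = 38.47·489 + 48.34·755 + 5.87·690 + 40.16·651 = 85502.99.
Real growth = 85502.99/107036.84 − 1 = -0.2012.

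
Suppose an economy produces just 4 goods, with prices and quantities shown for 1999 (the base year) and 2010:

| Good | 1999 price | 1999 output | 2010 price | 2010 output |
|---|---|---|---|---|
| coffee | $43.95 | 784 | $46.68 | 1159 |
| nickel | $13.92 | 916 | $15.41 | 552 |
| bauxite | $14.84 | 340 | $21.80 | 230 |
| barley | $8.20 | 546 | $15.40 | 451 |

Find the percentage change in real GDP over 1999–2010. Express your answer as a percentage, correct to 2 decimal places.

Real GDP 1999 = Nominal GDP 1999 = 43.95·784 + 13.92·916 + 14.84·340 + 8.20·546 = 56730.32.
Real GDP 2010 (at 1999 prices) = 43.95·1159 + 13.92·552 + 14.84·230 + 8.20·451 = 65733.29.
Real growth = 65733.29/56730.32 − 1 = 0.1587.

15.87%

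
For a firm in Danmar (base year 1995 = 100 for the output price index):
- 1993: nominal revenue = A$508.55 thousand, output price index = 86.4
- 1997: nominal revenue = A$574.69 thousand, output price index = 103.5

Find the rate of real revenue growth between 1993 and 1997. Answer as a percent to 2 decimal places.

-5.66%

Real revenue 1993 = 508.55 / 0.864 = 588.60.
Real revenue 1997 = 574.69 / 1.035 = 555.26.
Real growth = 555.26 / 588.60 − 1 = -0.0566.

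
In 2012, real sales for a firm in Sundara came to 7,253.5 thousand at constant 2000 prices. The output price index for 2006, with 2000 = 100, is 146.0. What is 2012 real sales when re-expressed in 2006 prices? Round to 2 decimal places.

Real sales in 2006 prices = Real sales in 2000 prices × (P_2006/P_2000) = 7253.5 × 1.460 = 10590.11.

10,590.11 thousand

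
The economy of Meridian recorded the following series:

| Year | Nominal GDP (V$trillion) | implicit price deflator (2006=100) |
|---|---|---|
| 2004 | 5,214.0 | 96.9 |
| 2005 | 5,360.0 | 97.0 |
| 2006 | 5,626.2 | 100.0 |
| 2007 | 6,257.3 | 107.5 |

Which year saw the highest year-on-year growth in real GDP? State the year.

2005: real = 5360.0/0.970 = 5525.77; growth vs 2004 (5380.80) = 2.69%.
2006: real = 5626.2/1.000 = 5626.20; growth vs 2005 (5525.77) = 1.82%.
2007: real = 6257.3/1.075 = 5820.74; growth vs 2006 (5626.20) = 3.46%.

2007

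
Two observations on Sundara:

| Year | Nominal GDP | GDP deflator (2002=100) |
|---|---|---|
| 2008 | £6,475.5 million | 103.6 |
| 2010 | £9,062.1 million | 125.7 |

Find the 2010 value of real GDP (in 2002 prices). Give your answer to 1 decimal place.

Real GDP = Nominal / (GDP deflator/100) = 9062.1 / 1.257 = 7209.31.

£7,209.3 million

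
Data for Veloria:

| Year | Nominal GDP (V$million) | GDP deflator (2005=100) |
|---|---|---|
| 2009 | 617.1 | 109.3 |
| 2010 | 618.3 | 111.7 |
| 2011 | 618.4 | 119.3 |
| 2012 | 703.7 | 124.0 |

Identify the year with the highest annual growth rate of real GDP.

2012

2010: real = 618.3/1.117 = 553.54; growth vs 2009 (564.59) = -1.96%.
2011: real = 618.4/1.193 = 518.36; growth vs 2010 (553.54) = -6.36%.
2012: real = 703.7/1.240 = 567.50; growth vs 2011 (518.36) = 9.48%.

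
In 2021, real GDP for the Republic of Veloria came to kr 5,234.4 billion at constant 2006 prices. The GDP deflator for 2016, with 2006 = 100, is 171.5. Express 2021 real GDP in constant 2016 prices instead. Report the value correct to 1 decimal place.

Real GDP in 2016 prices = Real GDP in 2006 prices × (P_2016/P_2006) = 5234.4 × 1.715 = 8977.00.

kr 8,977.0 billion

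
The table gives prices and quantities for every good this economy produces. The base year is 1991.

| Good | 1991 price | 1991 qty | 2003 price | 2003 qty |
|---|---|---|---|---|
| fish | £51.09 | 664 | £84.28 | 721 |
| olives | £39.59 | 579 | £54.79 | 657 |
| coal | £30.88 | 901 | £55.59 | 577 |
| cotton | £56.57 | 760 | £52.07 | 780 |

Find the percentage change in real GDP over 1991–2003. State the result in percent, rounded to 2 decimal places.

-2.25%

Real GDP 1991 = Nominal GDP 1991 = 51.09·664 + 39.59·579 + 30.88·901 + 56.57·760 = 127662.45.
Real GDP 2003 (at 1991 prices) = 51.09·721 + 39.59·657 + 30.88·577 + 56.57·780 = 124788.88.
Real growth = 124788.88/127662.45 − 1 = -0.0225.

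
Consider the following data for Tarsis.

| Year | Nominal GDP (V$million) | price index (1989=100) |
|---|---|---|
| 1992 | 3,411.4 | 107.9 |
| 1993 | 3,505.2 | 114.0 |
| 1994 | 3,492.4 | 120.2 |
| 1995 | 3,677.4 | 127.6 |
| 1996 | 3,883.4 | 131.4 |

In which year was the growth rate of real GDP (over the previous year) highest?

1996

1993: real = 3505.2/1.140 = 3074.74; growth vs 1992 (3161.63) = -2.75%.
1994: real = 3492.4/1.202 = 2905.49; growth vs 1993 (3074.74) = -5.50%.
1995: real = 3677.4/1.276 = 2881.97; growth vs 1994 (2905.49) = -0.81%.
1996: real = 3883.4/1.314 = 2955.40; growth vs 1995 (2881.97) = 2.55%.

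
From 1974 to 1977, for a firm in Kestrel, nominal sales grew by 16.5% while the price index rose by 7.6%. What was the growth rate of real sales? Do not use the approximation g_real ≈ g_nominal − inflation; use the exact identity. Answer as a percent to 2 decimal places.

(1 + g_nom) = (1 + g_real)(1 + π), so g_real = 1.1650 / 1.0760 − 1 = 0.08271.

8.27%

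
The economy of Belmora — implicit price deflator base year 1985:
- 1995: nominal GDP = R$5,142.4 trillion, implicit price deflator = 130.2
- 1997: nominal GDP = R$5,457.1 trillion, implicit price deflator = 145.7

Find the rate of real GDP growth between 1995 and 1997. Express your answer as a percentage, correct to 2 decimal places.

-5.17%

Real GDP 1995 = 5142.4 / 1.302 = 3949.62.
Real GDP 1997 = 5457.1 / 1.457 = 3745.44.
Real growth = 3745.44 / 3949.62 − 1 = -0.0517.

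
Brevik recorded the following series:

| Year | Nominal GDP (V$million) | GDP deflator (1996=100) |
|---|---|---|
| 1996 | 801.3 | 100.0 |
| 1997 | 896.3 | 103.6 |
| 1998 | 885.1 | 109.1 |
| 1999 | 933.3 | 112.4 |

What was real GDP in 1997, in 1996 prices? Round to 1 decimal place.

V$865.2 million

Real GDP 1997 = 896.3 / 1.036 = 865.15.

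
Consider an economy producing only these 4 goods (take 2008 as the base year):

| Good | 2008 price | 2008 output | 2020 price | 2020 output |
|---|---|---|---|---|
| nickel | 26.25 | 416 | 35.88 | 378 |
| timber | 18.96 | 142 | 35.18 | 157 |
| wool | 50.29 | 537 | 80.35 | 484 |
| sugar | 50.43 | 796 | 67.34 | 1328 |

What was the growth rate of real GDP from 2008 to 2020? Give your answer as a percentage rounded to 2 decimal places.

29.04%

Real GDP 2008 = Nominal GDP 2008 = 26.25·416 + 18.96·142 + 50.29·537 + 50.43·796 = 80760.33.
Real GDP 2020 (at 2008 prices) = 26.25·378 + 18.96·157 + 50.29·484 + 50.43·1328 = 104210.62.
Real growth = 104210.62/80760.33 − 1 = 0.2904.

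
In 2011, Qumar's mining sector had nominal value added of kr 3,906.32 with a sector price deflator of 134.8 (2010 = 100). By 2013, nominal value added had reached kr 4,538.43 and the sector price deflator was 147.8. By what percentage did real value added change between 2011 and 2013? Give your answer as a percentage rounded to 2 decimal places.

5.96%

Deflate each year: 2011 → 3906.32/1.348 = 2897.86; 2013 → 4538.43/1.478 = 3070.66.
So real value added changed by 3070.66/2897.86 − 1 = 0.0596, i.e. 5.96%.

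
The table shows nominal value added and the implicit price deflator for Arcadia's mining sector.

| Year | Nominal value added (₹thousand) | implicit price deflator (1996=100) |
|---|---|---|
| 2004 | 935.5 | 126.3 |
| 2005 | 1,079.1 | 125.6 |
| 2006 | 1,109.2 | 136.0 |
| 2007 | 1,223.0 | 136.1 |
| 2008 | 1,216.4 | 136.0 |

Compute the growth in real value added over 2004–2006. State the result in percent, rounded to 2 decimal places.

10.11%

Real value added 2004 = 935.5/1.263 = 740.70.
Real value added 2006 = 1109.2/1.360 = 815.59.
Change = 815.59/740.70 − 1 = 0.1011.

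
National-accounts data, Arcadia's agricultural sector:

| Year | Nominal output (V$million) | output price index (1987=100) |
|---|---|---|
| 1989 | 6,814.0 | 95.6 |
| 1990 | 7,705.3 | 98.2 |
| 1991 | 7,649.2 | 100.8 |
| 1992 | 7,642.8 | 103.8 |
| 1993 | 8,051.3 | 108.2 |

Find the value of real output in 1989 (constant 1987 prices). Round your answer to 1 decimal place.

Real output 1989 = 6814.0 / 0.956 = 7127.62.

V$7,127.6 million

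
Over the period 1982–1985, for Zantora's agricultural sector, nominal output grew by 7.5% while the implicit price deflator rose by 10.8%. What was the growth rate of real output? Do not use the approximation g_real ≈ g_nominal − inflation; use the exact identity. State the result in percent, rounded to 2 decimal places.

(1 + g_nom) = (1 + g_real)(1 + π), so g_real = 1.0750 / 1.1080 − 1 = -0.02978.

-2.98%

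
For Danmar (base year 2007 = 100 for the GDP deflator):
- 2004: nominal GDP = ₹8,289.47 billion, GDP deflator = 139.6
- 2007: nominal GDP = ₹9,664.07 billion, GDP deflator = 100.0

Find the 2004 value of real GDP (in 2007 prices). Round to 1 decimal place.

₹5,938.0 billion

Real GDP = Nominal / (GDP deflator/100) = 8289.47 / 1.396 = 5938.02.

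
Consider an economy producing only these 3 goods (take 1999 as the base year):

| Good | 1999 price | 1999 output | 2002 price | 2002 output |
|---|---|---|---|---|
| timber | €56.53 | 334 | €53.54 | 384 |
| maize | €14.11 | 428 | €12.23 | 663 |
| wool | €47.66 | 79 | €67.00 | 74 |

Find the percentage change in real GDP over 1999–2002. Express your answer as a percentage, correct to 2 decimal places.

Real GDP 1999 = Nominal GDP 1999 = 56.53·334 + 14.11·428 + 47.66·79 = 28685.24.
Real GDP 2002 (at 1999 prices) = 56.53·384 + 14.11·663 + 47.66·74 = 34589.29.
Real growth = 34589.29/28685.24 − 1 = 0.2058.

20.58%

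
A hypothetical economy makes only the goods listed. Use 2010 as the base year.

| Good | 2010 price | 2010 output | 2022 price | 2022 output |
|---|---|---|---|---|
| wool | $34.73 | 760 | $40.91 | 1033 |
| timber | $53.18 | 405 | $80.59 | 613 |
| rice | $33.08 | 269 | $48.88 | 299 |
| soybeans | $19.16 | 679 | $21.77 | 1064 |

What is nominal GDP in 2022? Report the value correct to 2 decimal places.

Nominal GDP 2022 = Σ (p_2022 × q_2022) = 40.91·1033 + 80.59·613 + 48.88·299 + 21.77·1064 = 129440.10.

$129440.10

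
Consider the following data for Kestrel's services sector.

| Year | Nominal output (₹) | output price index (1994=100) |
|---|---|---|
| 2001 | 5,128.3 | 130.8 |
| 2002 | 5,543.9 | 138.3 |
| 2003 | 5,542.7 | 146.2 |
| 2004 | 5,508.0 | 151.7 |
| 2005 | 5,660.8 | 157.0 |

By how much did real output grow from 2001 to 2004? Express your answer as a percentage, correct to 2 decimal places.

-7.39%

Real output 2001 = 5128.3/1.308 = 3920.72.
Real output 2004 = 5508.0/1.517 = 3630.85.
Change = 3630.85/3920.72 − 1 = -0.0739.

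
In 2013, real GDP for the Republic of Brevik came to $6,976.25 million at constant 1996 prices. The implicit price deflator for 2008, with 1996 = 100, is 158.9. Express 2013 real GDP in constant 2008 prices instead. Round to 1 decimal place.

$11,085.3 million

Real GDP in 2008 prices = Real GDP in 1996 prices × (P_2008/P_1996) = 6976.25 × 1.589 = 11085.26.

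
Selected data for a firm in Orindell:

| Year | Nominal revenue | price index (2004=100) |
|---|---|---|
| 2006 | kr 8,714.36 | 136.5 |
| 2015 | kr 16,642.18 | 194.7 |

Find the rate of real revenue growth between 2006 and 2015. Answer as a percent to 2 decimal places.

33.89%

Real revenue 2006 = 8714.36 / 1.365 = 6384.15.
Real revenue 2015 = 16642.18 / 1.947 = 8547.60.
Real growth = 8547.60 / 6384.15 − 1 = 0.3389.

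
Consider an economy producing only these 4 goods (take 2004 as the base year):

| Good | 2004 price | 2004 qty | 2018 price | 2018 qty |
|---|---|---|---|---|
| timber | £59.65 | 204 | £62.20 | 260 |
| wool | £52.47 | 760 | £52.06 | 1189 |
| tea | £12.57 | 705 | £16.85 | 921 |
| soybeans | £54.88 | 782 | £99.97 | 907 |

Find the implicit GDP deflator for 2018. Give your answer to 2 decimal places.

Nominal GDP 2018 = 62.20·260 + 52.06·1189 + 16.85·921 + 99.97·907 = 184262.98.
Real GDP 2018 (at 2004 prices) = 59.65·260 + 52.47·1189 + 12.57·921 + 54.88·907 = 139248.96.
Deflator = Nominal/Real × 100 = 184262.98/139248.96 × 100 = 132.326.

132.33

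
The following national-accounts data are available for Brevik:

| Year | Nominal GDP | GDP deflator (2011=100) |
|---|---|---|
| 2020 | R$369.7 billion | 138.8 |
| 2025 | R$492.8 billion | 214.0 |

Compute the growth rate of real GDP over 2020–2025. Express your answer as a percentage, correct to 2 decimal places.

-13.54%

Real GDP 2020 = 369.7 / 1.388 = 266.35.
Real GDP 2025 = 492.8 / 2.140 = 230.28.
Real growth = 230.28 / 266.35 − 1 = -0.1354.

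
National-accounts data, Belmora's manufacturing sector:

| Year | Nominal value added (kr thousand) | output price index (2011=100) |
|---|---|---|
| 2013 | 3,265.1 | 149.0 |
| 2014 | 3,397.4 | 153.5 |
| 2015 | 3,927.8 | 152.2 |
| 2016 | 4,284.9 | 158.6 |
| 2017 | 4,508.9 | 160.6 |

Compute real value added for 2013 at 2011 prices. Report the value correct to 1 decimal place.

kr 2,191.3 thousand

Real value added 2013 = 3265.1 / 1.490 = 2191.34.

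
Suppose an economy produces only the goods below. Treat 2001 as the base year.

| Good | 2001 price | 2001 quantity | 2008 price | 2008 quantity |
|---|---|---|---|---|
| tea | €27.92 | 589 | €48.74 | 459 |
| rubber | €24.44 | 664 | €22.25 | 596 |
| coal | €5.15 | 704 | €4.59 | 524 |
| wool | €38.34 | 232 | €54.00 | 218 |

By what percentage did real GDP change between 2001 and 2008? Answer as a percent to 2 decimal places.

Real GDP 2001 = Nominal GDP 2001 = 27.92·589 + 24.44·664 + 5.15·704 + 38.34·232 = 45193.52.
Real GDP 2008 (at 2001 prices) = 27.92·459 + 24.44·596 + 5.15·524 + 38.34·218 = 38438.24.
Real growth = 38438.24/45193.52 − 1 = -0.1495.

-14.95%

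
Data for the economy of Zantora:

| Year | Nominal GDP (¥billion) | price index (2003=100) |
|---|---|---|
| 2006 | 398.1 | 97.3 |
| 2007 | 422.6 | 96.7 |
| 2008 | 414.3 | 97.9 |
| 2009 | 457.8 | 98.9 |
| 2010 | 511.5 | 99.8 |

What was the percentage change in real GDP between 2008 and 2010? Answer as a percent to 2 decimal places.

21.11%

Real GDP 2008 = 414.3/0.979 = 423.19.
Real GDP 2010 = 511.5/0.998 = 512.53.
Change = 512.53/423.19 − 1 = 0.2111.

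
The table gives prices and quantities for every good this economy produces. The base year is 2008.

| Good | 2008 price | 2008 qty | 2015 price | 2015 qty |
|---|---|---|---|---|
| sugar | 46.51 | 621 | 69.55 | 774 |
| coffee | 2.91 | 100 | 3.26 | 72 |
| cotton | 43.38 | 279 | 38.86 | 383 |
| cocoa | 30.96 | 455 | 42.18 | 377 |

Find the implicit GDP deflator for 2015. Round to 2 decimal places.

Nominal GDP 2015 = 69.55·774 + 3.26·72 + 38.86·383 + 42.18·377 = 84851.66.
Real GDP 2015 (at 2008 prices) = 46.51·774 + 2.91·72 + 43.38·383 + 30.96·377 = 64494.72.
Deflator = Nominal/Real × 100 = 84851.66/64494.72 × 100 = 131.564.

131.56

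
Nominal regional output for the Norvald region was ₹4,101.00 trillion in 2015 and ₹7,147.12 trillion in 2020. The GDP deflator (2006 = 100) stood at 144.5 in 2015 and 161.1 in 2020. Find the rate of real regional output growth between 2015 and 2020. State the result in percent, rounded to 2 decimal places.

Real regional output 2015 = 4101.00 / 1.445 = 2838.06.
Real regional output 2020 = 7147.12 / 1.611 = 4436.45.
Real growth = 4436.45 / 2838.06 − 1 = 0.5632.

56.32%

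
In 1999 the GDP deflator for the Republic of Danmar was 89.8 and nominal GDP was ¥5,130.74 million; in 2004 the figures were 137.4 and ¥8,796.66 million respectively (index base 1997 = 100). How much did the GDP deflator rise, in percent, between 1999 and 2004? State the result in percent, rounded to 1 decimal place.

Price-level change = 137.4 / 89.8 − 1 = 0.5301.

53.0%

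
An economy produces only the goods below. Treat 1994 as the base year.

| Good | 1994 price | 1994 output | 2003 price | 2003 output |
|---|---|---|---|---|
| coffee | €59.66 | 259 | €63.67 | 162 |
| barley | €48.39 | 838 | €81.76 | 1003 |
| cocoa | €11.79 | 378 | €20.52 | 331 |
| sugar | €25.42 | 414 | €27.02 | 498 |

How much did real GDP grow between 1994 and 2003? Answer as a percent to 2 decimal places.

5.32%

Real GDP 1994 = Nominal GDP 1994 = 59.66·259 + 48.39·838 + 11.79·378 + 25.42·414 = 70983.26.
Real GDP 2003 (at 1994 prices) = 59.66·162 + 48.39·1003 + 11.79·331 + 25.42·498 = 74761.74.
Real growth = 74761.74/70983.26 − 1 = 0.0532.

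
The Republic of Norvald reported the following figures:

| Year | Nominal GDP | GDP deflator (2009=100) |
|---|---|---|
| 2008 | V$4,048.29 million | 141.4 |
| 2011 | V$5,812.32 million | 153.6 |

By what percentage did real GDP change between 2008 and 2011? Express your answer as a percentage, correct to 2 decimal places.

Deflate each year: 2008 → 4048.29/1.414 = 2863.01; 2011 → 5812.32/1.536 = 3784.06.
So real GDP changed by 3784.06/2863.01 − 1 = 0.3217, i.e. 32.17%.

32.17%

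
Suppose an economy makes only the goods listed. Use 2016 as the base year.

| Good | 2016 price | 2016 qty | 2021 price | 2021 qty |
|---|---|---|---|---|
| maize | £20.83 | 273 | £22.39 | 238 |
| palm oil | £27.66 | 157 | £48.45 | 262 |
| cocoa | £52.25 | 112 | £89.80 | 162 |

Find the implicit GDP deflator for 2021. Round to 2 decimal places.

157.58

Nominal GDP 2021 = 22.39·238 + 48.45·262 + 89.80·162 = 32570.32.
Real GDP 2021 (at 2016 prices) = 20.83·238 + 27.66·262 + 52.25·162 = 20668.96.
Deflator = Nominal/Real × 100 = 32570.32/20668.96 × 100 = 157.581.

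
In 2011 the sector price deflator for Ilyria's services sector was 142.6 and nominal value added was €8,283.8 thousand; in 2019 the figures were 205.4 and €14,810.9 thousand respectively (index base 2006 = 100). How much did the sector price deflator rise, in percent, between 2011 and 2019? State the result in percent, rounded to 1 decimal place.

Price-level change = 205.4 / 142.6 − 1 = 0.4404.

44.0%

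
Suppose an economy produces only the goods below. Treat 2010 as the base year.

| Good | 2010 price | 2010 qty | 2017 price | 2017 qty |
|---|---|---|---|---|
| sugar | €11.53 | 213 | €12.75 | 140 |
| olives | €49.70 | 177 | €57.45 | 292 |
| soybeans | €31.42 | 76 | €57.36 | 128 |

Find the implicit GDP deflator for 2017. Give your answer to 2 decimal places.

128.56

Nominal GDP 2017 = 12.75·140 + 57.45·292 + 57.36·128 = 25902.48.
Real GDP 2017 (at 2010 prices) = 11.53·140 + 49.70·292 + 31.42·128 = 20148.36.
Deflator = Nominal/Real × 100 = 25902.48/20148.36 × 100 = 128.559.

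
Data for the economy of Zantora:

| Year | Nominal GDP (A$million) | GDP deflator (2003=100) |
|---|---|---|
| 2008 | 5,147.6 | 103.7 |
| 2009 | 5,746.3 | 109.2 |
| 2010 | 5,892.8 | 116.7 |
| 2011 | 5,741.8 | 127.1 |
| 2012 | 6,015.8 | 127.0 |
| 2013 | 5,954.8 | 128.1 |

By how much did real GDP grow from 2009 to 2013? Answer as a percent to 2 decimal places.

Real GDP 2009 = 5746.3/1.092 = 5262.18.
Real GDP 2013 = 5954.8/1.281 = 4648.56.
Change = 4648.56/5262.18 − 1 = -0.1166.

-11.66%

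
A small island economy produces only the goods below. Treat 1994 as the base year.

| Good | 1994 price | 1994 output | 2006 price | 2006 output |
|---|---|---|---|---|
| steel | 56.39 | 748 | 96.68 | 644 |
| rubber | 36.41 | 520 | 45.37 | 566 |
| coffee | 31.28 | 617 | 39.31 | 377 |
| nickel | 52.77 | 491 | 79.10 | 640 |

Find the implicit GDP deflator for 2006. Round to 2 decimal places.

Nominal GDP 2006 = 96.68·644 + 45.37·566 + 39.31·377 + 79.10·640 = 153385.21.
Real GDP 2006 (at 1994 prices) = 56.39·644 + 36.41·566 + 31.28·377 + 52.77·640 = 102488.58.
Deflator = Nominal/Real × 100 = 153385.21/102488.58 × 100 = 149.661.

149.66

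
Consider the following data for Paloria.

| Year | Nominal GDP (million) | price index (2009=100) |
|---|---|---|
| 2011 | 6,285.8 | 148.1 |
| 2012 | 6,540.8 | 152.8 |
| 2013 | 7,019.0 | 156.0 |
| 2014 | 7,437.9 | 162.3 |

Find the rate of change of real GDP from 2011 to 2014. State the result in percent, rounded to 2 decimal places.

Real GDP 2011 = 6285.8/1.481 = 4244.29.
Real GDP 2014 = 7437.9/1.623 = 4582.81.
Change = 4582.81/4244.29 − 1 = 0.0798.

7.98%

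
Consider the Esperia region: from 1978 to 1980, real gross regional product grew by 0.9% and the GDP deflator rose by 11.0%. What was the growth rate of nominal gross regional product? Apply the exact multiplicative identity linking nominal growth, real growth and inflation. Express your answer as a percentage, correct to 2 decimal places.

12.00%

(1 + g_nom) = (1 + g_real)(1 + π) = 1.0090 × 1.1100 = 1.11999.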